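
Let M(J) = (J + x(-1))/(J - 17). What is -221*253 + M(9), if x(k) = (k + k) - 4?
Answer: -447307/8 ≈ -55913.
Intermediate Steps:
x(k) = -4 + 2*k (x(k) = 2*k - 4 = -4 + 2*k)
M(J) = (-6 + J)/(-17 + J) (M(J) = (J + (-4 + 2*(-1)))/(J - 17) = (J + (-4 - 2))/(-17 + J) = (J - 6)/(-17 + J) = (-6 + J)/(-17 + J))
-221*253 + M(9) = -221*253 + (-6 + 9)/(-17 + 9) = -55913 + 3/(-8) = -55913 - ⅛*3 = -55913 - 3/8 = -447307/8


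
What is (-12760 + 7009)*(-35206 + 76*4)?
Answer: 200721402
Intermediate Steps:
(-12760 + 7009)*(-35206 + 76*4) = -5751*(-35206 + 304) = -5751*(-34902) = 200721402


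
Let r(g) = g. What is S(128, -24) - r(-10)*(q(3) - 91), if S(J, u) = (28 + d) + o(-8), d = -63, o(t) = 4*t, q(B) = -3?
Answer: -1007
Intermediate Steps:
S(J, u) = -67 (S(J, u) = (28 - 63) + 4*(-8) = -35 - 32 = -67)
S(128, -24) - r(-10)*(q(3) - 91) = -67 - (-10)*(-3 - 91) = -67 - (-10)*(-94) = -67 - 1*940 = -67 - 940 = -1007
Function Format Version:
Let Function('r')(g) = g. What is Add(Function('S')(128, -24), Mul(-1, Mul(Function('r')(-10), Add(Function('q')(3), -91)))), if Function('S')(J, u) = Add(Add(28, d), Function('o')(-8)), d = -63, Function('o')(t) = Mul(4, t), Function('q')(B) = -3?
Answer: -1007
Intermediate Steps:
Function('S')(J, u) = -67 (Function('S')(J, u) = Add(Add(28, -63), Mul(4, -8)) = Add(-35, -32) = -67)
Add(Function('S')(128, -24), Mul(-1, Mul(Function('r')(-10), Add(Function('q')(3), -91)))) = Add(-67, Mul(-1, Mul(-10, Add(-3, -91)))) = Add(-67, Mul(-1, Mul(-10, -94))) = Add(-67, Mul(-1, 940)) = Add(-67, -940) = -1007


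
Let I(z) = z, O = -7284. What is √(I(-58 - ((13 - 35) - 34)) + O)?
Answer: I*√7286 ≈ 85.358*I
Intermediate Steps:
√(I(-58 - ((13 - 35) - 34)) + O) = √((-58 - ((13 - 35) - 34)) - 7284) = √((-58 - (-22 - 34)) - 7284) = √((-58 - 1*(-56)) - 7284) = √((-58 + 56) - 7284) = √(-2 - 7284) = √(-7286) = I*√7286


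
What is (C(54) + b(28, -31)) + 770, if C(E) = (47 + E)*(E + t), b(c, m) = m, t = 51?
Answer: 11344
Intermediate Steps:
C(E) = (47 + E)*(51 + E) (C(E) = (47 + E)*(E + 51) = (47 + E)*(51 + E))
(C(54) + b(28, -31)) + 770 = ((2397 + 54² + 98*54) - 31) + 770 = ((2397 + 2916 + 5292) - 31) + 770 = (10605 - 31) + 770 = 10574 + 770 = 11344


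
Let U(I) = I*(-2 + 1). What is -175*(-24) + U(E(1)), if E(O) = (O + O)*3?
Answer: 4194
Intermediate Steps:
E(O) = 6*O (E(O) = (2*O)*3 = 6*O)
U(I) = -I (U(I) = I*(-1) = -I)
-175*(-24) + U(E(1)) = -175*(-24) - 6 = 4200 - 1*6 = 4200 - 6 = 4194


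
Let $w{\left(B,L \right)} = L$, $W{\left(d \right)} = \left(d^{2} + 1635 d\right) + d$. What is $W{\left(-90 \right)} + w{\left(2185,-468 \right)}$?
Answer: $-139608$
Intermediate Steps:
$W{\left(d \right)} = d^{2} + 1636 d$
$W{\left(-90 \right)} + w{\left(2185,-468 \right)} = - 90 \left(1636 - 90\right) - 468 = \left(-90\right) 1546 - 468 = -139140 - 468 = -139608$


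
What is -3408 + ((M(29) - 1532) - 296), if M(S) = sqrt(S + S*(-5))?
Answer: -5236 + 2*I*sqrt(29) ≈ -5236.0 + 10.77*I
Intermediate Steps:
M(S) = 2*sqrt(-S) (M(S) = sqrt(S - 5*S) = sqrt(-4*S) = 2*sqrt(-S))
-3408 + ((M(29) - 1532) - 296) = -3408 + ((2*sqrt(-1*29) - 1532) - 296) = -3408 + ((2*sqrt(-29) - 1532) - 296) = -3408 + ((2*(I*sqrt(29)) - 1532) - 296) = -3408 + ((2*I*sqrt(29) - 1532) - 296) = -3408 + ((-1532 + 2*I*sqrt(29)) - 296) = -3408 + (-1828 + 2*I*sqrt(29)) = -5236 + 2*I*sqrt(29)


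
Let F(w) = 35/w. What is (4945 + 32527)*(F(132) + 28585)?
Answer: 35347852840/33 ≈ 1.0711e+9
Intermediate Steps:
(4945 + 32527)*(F(132) + 28585) = (4945 + 32527)*(35/132 + 28585) = 37472*(35*(1/132) + 28585) = 37472*(35/132 + 28585) = 37472*(3773255/132) = 35347852840/33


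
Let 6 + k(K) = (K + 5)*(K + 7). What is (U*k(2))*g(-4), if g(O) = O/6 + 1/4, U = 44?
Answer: -1045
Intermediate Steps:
k(K) = -6 + (5 + K)*(7 + K) (k(K) = -6 + (K + 5)*(K + 7) = -6 + (5 + K)*(7 + K))
g(O) = 1/4 + O/6 (g(O) = O*(1/6) + 1*(1/4) = O/6 + 1/4 = 1/4 + O/6)
(U*k(2))*g(-4) = (44*(29 + 2**2 + 12*2))*(1/4 + (1/6)*(-4)) = (44*(29 + 4 + 24))*(1/4 - 2/3) = (44*57)*(-5/12) = 2508*(-5/12) = -1045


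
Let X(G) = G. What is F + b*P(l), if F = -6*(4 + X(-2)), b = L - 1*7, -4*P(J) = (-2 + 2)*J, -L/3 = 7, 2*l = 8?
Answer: -12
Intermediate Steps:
l = 4 (l = (½)*8 = 4)
L = -21 (L = -3*7 = -21)
P(J) = 0 (P(J) = -(-2 + 2)*J/4 = -0*J = -¼*0 = 0)
b = -28 (b = -21 - 1*7 = -21 - 7 = -28)
F = -12 (F = -6*(4 - 2) = -6*2 = -12)
F + b*P(l) = -12 - 28*0 = -12 + 0 = -12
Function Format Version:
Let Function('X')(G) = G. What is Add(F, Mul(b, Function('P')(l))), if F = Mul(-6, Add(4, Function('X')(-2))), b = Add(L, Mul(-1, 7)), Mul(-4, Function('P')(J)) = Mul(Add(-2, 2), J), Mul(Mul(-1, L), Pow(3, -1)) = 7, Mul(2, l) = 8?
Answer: -12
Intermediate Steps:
l = 4 (l = Mul(Rational(1, 2), 8) = 4)
L = -21 (L = Mul(-3, 7) = -21)
Function('P')(J) = 0 (Function('P')(J) = Mul(Rational(-1, 4), Mul(Add(-2, 2), J)) = Mul(Rational(-1, 4), Mul(0, J)) = Mul(Rational(-1, 4), 0) = 0)
b = -28 (b = Add(-21, Mul(-1, 7)) = Add(-21, -7) = -28)
F = -12 (F = Mul(-6, Add(4, -2)) = Mul(-6, 2) = -12)
Add(F, Mul(b, Function('P')(l))) = Add(-12, Mul(-28, 0)) = Add(-12, 0) = -12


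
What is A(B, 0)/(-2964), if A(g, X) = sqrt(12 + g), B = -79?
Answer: -I*sqrt(67)/2964 ≈ -0.0027616*I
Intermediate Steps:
A(B, 0)/(-2964) = sqrt(12 - 79)/(-2964) = sqrt(-67)*(-1/2964) = (I*sqrt(67))*(-1/2964) = -I*sqrt(67)/2964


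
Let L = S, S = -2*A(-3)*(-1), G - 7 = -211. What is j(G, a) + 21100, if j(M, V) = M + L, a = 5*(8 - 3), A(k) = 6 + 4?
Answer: 20916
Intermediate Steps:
A(k) = 10
G = -204 (G = 7 - 211 = -204)
S = 20 (S = -2*10*(-1) = -20*(-1) = 20)
L = 20
a = 25 (a = 5*5 = 25)
j(M, V) = 20 + M (j(M, V) = M + 20 = 20 + M)
j(G, a) + 21100 = (20 - 204) + 21100 = -184 + 21100 = 20916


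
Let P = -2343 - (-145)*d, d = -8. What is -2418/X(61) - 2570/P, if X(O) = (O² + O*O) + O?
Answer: 3604152/8761003 ≈ 0.41139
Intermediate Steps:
X(O) = O + 2*O² (X(O) = (O² + O²) + O = 2*O² + O = O + 2*O²)
P = -3503 (P = -2343 - (-145)*(-8) = -2343 - 1*1160 = -2343 - 1160 = -3503)
-2418/X(61) - 2570/P = -2418*1/(61*(1 + 2*61)) - 2570/(-3503) = -2418*1/(61*(1 + 122)) - 2570*(-1/3503) = -2418/(61*123) + 2570/3503 = -2418/7503 + 2570/3503 = -2418*1/7503 + 2570/3503 = -806/2501 + 2570/3503 = 3604152/8761003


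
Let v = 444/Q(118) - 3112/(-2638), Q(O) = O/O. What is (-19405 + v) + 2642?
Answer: -21523205/1319 ≈ -16318.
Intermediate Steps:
Q(O) = 1
v = 587192/1319 (v = 444/1 - 3112/(-2638) = 444*1 - 3112*(-1/2638) = 444 + 1556/1319 = 587192/1319 ≈ 445.18)
(-19405 + v) + 2642 = (-19405 + 587192/1319) + 2642 = -25008003/1319 + 2642 = -21523205/1319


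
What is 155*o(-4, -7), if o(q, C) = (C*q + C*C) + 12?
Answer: 13795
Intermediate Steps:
o(q, C) = 12 + C**2 + C*q (o(q, C) = (C*q + C**2) + 12 = (C**2 + C*q) + 12 = 12 + C**2 + C*q)
155*o(-4, -7) = 155*(12 + (-7)**2 - 7*(-4)) = 155*(12 + 49 + 28) = 155*89 = 13795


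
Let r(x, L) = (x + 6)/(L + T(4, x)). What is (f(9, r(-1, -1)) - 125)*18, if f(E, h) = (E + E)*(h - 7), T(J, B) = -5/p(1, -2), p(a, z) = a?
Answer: -4788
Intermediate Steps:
T(J, B) = -5 (T(J, B) = -5/1 = -5*1 = -5)
r(x, L) = (6 + x)/(-5 + L) (r(x, L) = (x + 6)/(L - 5) = (6 + x)/(-5 + L))
f(E, h) = 2*E*(-7 + h) (f(E, h) = (2*E)*(-7 + h) = 2*E*(-7 + h))
(f(9, r(-1, -1)) - 125)*18 = (2*9*(-7 + (6 - 1)/(-5 - 1)) - 125)*18 = (2*9*(-7 + 5/(-6)) - 125)*18 = (2*9*(-7 - 1/6*5) - 125)*18 = (2*9*(-7 - 5/6) - 125)*18 = (2*9*(-47/6) - 125)*18 = (-141 - 125)*18 = -266*18 = -4788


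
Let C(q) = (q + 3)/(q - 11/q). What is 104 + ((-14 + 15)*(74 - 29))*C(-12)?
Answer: 18692/133 ≈ 140.54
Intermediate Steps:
C(q) = (3 + q)/(q - 11/q)
104 + ((-14 + 15)*(74 - 29))*C(-12) = 104 + ((-14 + 15)*(74 - 29))*(-12*(3 - 12)/(-11 + (-12)²)) = 104 + (1*45)*(-12*(-9)/(-11 + 144)) = 104 + 45*(-12*(-9)/133) = 104 + 45*(-12*1/133*(-9)) = 104 + 45*(108/133) = 104 + 4860/133 = 18692/133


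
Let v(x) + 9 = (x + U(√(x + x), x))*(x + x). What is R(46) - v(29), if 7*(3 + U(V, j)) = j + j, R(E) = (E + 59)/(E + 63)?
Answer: -1509678/763 ≈ -1978.6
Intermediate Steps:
R(E) = (59 + E)/(63 + E)
U(V, j) = -3 + 2*j/7 (U(V, j) = -3 + (j + j)/7 = -3 + (2*j)/7 = -3 + 2*j/7)
v(x) = -9 + 2*x*(-3 + 9*x/7) (v(x) = -9 + (x + (-3 + 2*x/7))*(x + x) = -9 + (-3 + 9*x/7)*(2*x) = -9 + 2*x*(-3 + 9*x/7))
R(46) - v(29) = (59 + 46)/(63 + 46) - (-9 - 6*29 + (18/7)*29²) = 105/109 - (-9 - 174 + (18/7)*841) = (1/109)*105 - (-9 - 174 + 15138/7) = 105/109 - 1*13857/7 = 105/109 - 13857/7 = -1509678/763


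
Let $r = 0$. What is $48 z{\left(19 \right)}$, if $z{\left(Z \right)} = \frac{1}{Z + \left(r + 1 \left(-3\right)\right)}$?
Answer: $3$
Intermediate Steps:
$z{\left(Z \right)} = \frac{1}{-3 + Z}$ ($z{\left(Z \right)} = \frac{1}{Z + \left(0 + 1 \left(-3\right)\right)} = \frac{1}{Z + \left(0 - 3\right)} = \frac{1}{Z - 3} = \frac{1}{-3 + Z}$)
$48 z{\left(19 \right)} = \frac{48}{-3 + 19} = \frac{48}{16} = 48 \cdot \frac{1}{16} = 3$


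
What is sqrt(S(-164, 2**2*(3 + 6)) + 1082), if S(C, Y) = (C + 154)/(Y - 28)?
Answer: sqrt(4323)/2 ≈ 32.875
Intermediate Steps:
S(C, Y) = (154 + C)/(-28 + Y)
sqrt(S(-164, 2**2*(3 + 6)) + 1082) = sqrt((154 - 164)/(-28 + 2**2*(3 + 6)) + 1082) = sqrt(-10/(-28 + 4*9) + 1082) = sqrt(-10/(-28 + 36) + 1082) = sqrt(-10/8 + 1082) = sqrt((1/8)*(-10) + 1082) = sqrt(-5/4 + 1082) = sqrt(4323/4) = sqrt(4323)/2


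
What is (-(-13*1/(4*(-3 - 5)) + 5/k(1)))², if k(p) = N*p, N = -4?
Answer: 729/1024 ≈ 0.71191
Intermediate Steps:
k(p) = -4*p
(-(-13*1/(4*(-3 - 5)) + 5/k(1)))² = (-(-13*1/(4*(-3 - 5)) + 5/((-4*1))))² = (-(-13/((-8*4)) + 5/(-4)))² = (-(-13/(-32) + 5*(-¼)))² = (-(-13*(-1/32) - 5/4))² = (-(13/32 - 5/4))² = (-1*(-27/32))² = (27/32)² = 729/1024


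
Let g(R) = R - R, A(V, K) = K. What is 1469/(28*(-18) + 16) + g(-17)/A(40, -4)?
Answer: -1469/488 ≈ -3.0102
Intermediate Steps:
g(R) = 0
1469/(28*(-18) + 16) + g(-17)/A(40, -4) = 1469/(28*(-18) + 16) + 0/(-4) = 1469/(-504 + 16) + 0*(-1/4) = 1469/(-488) + 0 = 1469*(-1/488) + 0 = -1469/488 + 0 = -1469/488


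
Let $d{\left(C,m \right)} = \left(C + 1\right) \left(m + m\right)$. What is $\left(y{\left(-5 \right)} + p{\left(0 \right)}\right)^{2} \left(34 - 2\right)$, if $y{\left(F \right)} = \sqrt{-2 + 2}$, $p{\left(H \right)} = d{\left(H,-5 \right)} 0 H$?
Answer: $0$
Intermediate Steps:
$d{\left(C,m \right)} = 2 m \left(1 + C\right)$ ($d{\left(C,m \right)} = \left(1 + C\right) 2 m = 2 m \left(1 + C\right)$)
$p{\left(H \right)} = 0$ ($p{\left(H \right)} = 2 \left(-5\right) \left(1 + H\right) 0 H = \left(-10 - 10 H\right) 0 H = 0 H = 0$)
$y{\left(F \right)} = 0$ ($y{\left(F \right)} = \sqrt{0} = 0$)
$\left(y{\left(-5 \right)} + p{\left(0 \right)}\right)^{2} \left(34 - 2\right) = \left(0 + 0\right)^{2} \left(34 - 2\right) = 0^{2} \cdot 32 = 0 \cdot 32 = 0$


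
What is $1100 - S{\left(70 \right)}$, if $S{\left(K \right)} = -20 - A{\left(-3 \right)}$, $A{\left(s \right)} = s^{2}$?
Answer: $1129$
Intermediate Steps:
$S{\left(K \right)} = -29$ ($S{\left(K \right)} = -20 - \left(-3\right)^{2} = -20 - 9 = -29$)
$1100 - S{\left(70 \right)} = 1100 - -29 = 1100 + 29 = 1129$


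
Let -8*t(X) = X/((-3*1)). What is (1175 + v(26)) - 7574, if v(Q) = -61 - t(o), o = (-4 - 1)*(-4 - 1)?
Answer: -155065/24 ≈ -6461.0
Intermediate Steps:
o = 25 (o = -5*(-5) = 25)
t(X) = X/24 (t(X) = -X/(8*((-3*1))) = -X/(8*(-3)) = -X*(-1)/(8*3) = -(-1)*X/24 = X/24)
v(Q) = -1489/24 (v(Q) = -61 - 25/24 = -1489/24)
(1175 + v(26)) - 7574 = (1175 - 1489/24) - 7574 = 26711/24 - 7574 = -155065/24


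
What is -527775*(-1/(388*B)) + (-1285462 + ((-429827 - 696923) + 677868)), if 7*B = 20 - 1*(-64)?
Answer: -2691525963/1552 ≈ -1.7342e+6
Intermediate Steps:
B = 12 (B = (20 - 1*(-64))/7 = (20 + 64)/7 = (⅐)*84 = 12)
-527775*(-1/(388*B)) + (-1285462 + ((-429827 - 696923) + 677868)) = -527775/((12*4)*(-97)) + (-1285462 + ((-429827 - 696923) + 677868)) = -527775/(48*(-97)) + (-1285462 + (-1126750 + 677868)) = -527775/(-4656) + (-1285462 - 448882) = -527775*(-1/4656) - 1734344 = 175925/1552 - 1734344 = -2691525963/1552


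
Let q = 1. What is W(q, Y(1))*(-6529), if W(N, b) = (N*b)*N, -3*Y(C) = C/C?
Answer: 6529/3 ≈ 2176.3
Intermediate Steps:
Y(C) = -1/3 (Y(C) = -C/(3*C) = -1/3*1 = -1/3)
W(N, b) = b*N**2
W(q, Y(1))*(-6529) = -1/3*1**2*(-6529) = -1/3*1*(-6529) = -1/3*(-6529) = 6529/3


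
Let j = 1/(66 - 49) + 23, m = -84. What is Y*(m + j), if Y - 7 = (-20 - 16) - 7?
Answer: 37296/17 ≈ 2193.9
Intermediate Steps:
Y = -36 (Y = 7 + ((-20 - 16) - 7) = 7 + (-36 - 7) = 7 - 43 = -36)
j = 392/17 (j = 1/17 + 23 = 392/17 ≈ 23.059)
Y*(m + j) = -36*(-84 + 392/17) = -36*(-1036/17) = 37296/17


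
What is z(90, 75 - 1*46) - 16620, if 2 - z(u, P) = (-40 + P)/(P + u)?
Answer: -1977531/119 ≈ -16618.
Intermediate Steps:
z(u, P) = 2 - (-40 + P)/(P + u)
z(90, 75 - 1*46) - 16620 = (40 + (75 - 1*46) + 2*90)/((75 - 1*46) + 90) - 16620 = (40 + (75 - 46) + 180)/((75 - 46) + 90) - 16620 = (40 + 29 + 180)/(29 + 90) - 16620 = 249/119 - 16620 = -1977531/119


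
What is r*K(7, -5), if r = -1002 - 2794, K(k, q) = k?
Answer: -26572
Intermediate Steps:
r = -3796
r*K(7, -5) = -3796*7 = -26572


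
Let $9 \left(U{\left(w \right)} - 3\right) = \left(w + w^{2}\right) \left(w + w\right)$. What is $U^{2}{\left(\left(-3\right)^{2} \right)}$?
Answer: $33489$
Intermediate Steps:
$U{\left(w \right)} = 3 + \frac{2 w \left(w + w^{2}\right)}{9}$ ($U{\left(w \right)} = 3 + \frac{\left(w + w^{2}\right) \left(w + w\right)}{9} = 3 + \frac{\left(w + w^{2}\right) 2 w}{9} = 3 + \frac{2 w \left(w + w^{2}\right)}{9}$)
$U^{2}{\left(\left(-3\right)^{2} \right)} = \left(3 + \frac{2 \left(\left(-3\right)^{2}\right)^{2}}{9} + \frac{2 \left(\left(-3\right)^{2}\right)^{3}}{9}\right)^{2} = \left(3 + \frac{2 \cdot 9^{2}}{9} + \frac{2 \cdot 9^{3}}{9}\right)^{2} = \left(3 + \frac{2}{9} \cdot 81 + \frac{2}{9} \cdot 729\right)^{2} = \left(3 + 18 + 162\right)^{2} = 183^{2} = 33489$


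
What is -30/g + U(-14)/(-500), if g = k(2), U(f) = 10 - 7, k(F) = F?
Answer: -7503/500 ≈ -15.006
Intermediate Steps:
U(f) = 3
g = 2
-30/g + U(-14)/(-500) = -30/2 + 3/(-500) = -30*1/2 + 3*(-1/500) = -15 - 3/500 = -7503/500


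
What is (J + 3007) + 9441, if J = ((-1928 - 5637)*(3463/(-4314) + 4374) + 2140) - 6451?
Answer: -142685982727/4314 ≈ -3.3075e+7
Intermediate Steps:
J = -142739683399/4314 (J = (-7565*(3463*(-1/4314) + 4374) + 2140) - 6451 = (-7565*(-3463/4314 + 4374) + 2140) - 6451 = (-7565*18865973/4314 + 2140) - 6451 = (-142721085745/4314 + 2140) - 6451 = -142711853785/4314 - 6451 = -142739683399/4314 ≈ -3.3088e+7)
(J + 3007) + 9441 = (-142739683399/4314 + 3007) + 9441 = -142726711201/4314 + 9441 = -142685982727/4314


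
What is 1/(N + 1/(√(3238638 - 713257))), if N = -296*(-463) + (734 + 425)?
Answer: 349025331867/48237744041342468 - √2525381/48237744041342468 ≈ 7.2355e-6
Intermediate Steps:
N = 138207 (N = 137048 + 1159 = 138207)
1/(N + 1/(√(3238638 - 713257))) = 1/(138207 + 1/(√(3238638 - 713257))) = 1/(138207 + 1/(√2525381)) = 1/(138207 + √2525381/2525381)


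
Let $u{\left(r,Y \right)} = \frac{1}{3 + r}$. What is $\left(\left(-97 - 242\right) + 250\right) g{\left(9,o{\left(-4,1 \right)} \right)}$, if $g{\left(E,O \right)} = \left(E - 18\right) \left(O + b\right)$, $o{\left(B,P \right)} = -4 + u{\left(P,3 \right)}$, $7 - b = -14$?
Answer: $\frac{55269}{4} \approx 13817.0$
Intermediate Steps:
$b = 21$ ($b = 7 - -14 = 7 + 14 = 21$)
$o{\left(B,P \right)} = -4 + \frac{1}{3 + P}$
$g{\left(E,O \right)} = \left(-18 + E\right) \left(21 + O\right)$ ($g{\left(E,O \right)} = \left(E - 18\right) \left(O + 21\right) = \left(-18 + E\right) \left(21 + O\right)$)
$\left(\left(-97 - 242\right) + 250\right) g{\left(9,o{\left(-4,1 \right)} \right)} = \left(\left(-97 - 242\right) + 250\right) \left(-378 - 18 \frac{-11 - 4}{3 + 1} + 21 \cdot 9 + 9 \frac{-11 - 4}{3 + 1}\right) = \left(\left(-97 - 242\right) + 250\right) \left(-378 - 18 \frac{-11 - 4}{4} + 189 + 9 \frac{-11 - 4}{4}\right) = \left(-339 + 250\right) \left(-378 - 18 \cdot \frac{1}{4} \left(-15\right) + 189 + 9 \cdot \frac{1}{4} \left(-15\right)\right) = - 89 \left(-378 - - \frac{135}{2} + 189 + 9 \left(- \frac{15}{4}\right)\right) = - 89 \left(-378 + \frac{135}{2} + 189 - \frac{135}{4}\right) = \left(-89\right) \left(- \frac{621}{4}\right) = \frac{55269}{4}$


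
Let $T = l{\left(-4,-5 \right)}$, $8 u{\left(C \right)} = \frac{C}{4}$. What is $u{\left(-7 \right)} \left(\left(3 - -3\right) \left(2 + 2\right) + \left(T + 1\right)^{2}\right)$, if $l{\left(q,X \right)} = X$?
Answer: $- \frac{35}{4} \approx -8.75$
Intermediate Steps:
$u{\left(C \right)} = \frac{C}{32}$ ($u{\left(C \right)} = \frac{C \frac{1}{4}}{8} = \frac{\frac{1}{4} C}{8} = \frac{C}{32}$)
$T = -5$
$u{\left(-7 \right)} \left(\left(3 - -3\right) \left(2 + 2\right) + \left(T + 1\right)^{2}\right) = \frac{1}{32} \left(-7\right) \left(\left(3 - -3\right) \left(2 + 2\right) + \left(-5 + 1\right)^{2}\right) = - \frac{7 \left(\left(3 + 3\right) 4 + \left(-4\right)^{2}\right)}{32} = - \frac{7 \left(6 \cdot 4 + 16\right)}{32} = - \frac{7 \left(24 + 16\right)}{32} = \left(- \frac{7}{32}\right) 40 = - \frac{35}{4}$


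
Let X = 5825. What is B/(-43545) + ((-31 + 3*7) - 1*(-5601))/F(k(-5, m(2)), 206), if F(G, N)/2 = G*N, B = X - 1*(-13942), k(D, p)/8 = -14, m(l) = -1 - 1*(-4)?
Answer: -385196181/669780160 ≈ -0.57511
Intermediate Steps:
m(l) = 3 (m(l) = -1 + 4 = 3)
k(D, p) = -112 (k(D, p) = 8*(-14) = -112)
B = 19767 (B = 5825 - 1*(-13942) = 5825 + 13942 = 19767)
F(G, N) = 2*G*N (F(G, N) = 2*(G*N) = 2*G*N)
B/(-43545) + ((-31 + 3*7) - 1*(-5601))/F(k(-5, m(2)), 206) = 19767/(-43545) + ((-31 + 3*7) - 1*(-5601))/((2*(-112)*206)) = 19767*(-1/43545) + ((-31 + 21) + 5601)/(-46144) = -6589/14515 + (-10 + 5601)*(-1/46144) = -6589/14515 + 5591*(-1/46144) = -6589/14515 - 5591/46144 = -385196181/669780160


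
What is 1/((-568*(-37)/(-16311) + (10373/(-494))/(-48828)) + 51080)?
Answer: 43715350328/2232923788263739 ≈ 1.9578e-5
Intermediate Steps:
1/((-568*(-37)/(-16311) + (10373/(-494))/(-48828)) + 51080) = 1/((21016*(-1/16311) + (10373*(-1/494))*(-1/48828)) + 51080) = 1/((-21016/16311 - 10373/494*(-1/48828)) + 51080) = 1/((-21016/16311 + 10373/24121032) + 51080) = 1/(-56306490501/43715350328 + 51080) = 1/(2232923788263739/43715350328) = 43715350328/2232923788263739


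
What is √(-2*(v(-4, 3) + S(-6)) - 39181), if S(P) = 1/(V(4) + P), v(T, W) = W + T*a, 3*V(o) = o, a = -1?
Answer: I*√1920534/7 ≈ 197.98*I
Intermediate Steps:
V(o) = o/3
v(T, W) = W - T (v(T, W) = W + T*(-1) = W - T)
S(P) = 1/(4/3 + P) (S(P) = 1/((⅓)*4 + P) = 1/(4/3 + P))
√(-2*(v(-4, 3) + S(-6)) - 39181) = √(-2*((3 - 1*(-4)) + 3/(4 + 3*(-6))) - 39181) = √(-2*((3 + 4) + 3/(4 - 18)) - 39181) = √(-2*(7 + 3/(-14)) - 39181) = √(-2*(7 + 3*(-1/14)) - 39181) = √(-2*(7 - 3/14) - 39181) = √(-2*95/14 - 39181) = √(-95/7 - 39181) = √(-274362/7) = I*√1920534/7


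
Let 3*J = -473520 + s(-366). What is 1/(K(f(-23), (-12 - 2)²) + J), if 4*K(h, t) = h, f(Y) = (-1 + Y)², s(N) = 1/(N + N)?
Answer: -2196/346300417 ≈ -6.3413e-6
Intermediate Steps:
s(N) = 1/(2*N)
K(h, t) = h/4
J = -346616641/2196 (J = (-473520 + (½)/(-366))/3 = (-473520 + (½)*(-1/366))/3 = (-473520 - 1/732)/3 = (⅓)*(-346616641/732) = -346616641/2196 ≈ -1.5784e+5)
1/(K(f(-23), (-12 - 2)²) + J) = 1/((-1 - 23)²/4 - 346616641/2196) = 1/((¼)*(-24)² - 346616641/2196) = 1/((¼)*576 - 346616641/2196) = 1/(144 - 346616641/2196) = 1/(-346300417/2196) = -2196/346300417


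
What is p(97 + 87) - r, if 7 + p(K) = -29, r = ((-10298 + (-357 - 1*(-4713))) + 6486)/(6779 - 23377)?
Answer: -298492/8299 ≈ -35.967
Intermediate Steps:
r = -272/8299 (r = ((-10298 + (-357 + 4713)) + 6486)/(-16598) = ((-10298 + 4356) + 6486)*(-1/16598) = (-5942 + 6486)*(-1/16598) = 544*(-1/16598) = -272/8299 ≈ -0.032775)
p(K) = -36 (p(K) = -7 - 29 = -36)
p(97 + 87) - r = -36 - 1*(-272/8299) = -36 + 272/8299 = -298492/8299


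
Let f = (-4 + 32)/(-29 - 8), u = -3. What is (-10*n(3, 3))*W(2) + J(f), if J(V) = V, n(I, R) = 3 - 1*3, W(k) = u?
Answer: -28/37 ≈ -0.75676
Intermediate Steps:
W(k) = -3
n(I, R) = 0 (n(I, R) = 3 - 3 = 0)
f = -28/37 (f = 28/(-37) = 28*(-1/37) = -28/37 ≈ -0.75676)
(-10*n(3, 3))*W(2) + J(f) = -10*0*(-3) - 28/37 = 0*(-3) - 28/37 = 0 - 28/37 = -28/37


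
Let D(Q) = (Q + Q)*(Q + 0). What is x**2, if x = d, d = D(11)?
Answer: 58564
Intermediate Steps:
D(Q) = 2*Q**2 (D(Q) = (2*Q)*Q = 2*Q**2)
d = 242 (d = 2*11**2 = 2*121 = 242)
x = 242
x**2 = 242**2 = 58564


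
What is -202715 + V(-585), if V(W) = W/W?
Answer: -202714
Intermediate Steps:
V(W) = 1
-202715 + V(-585) = -202715 + 1 = -202714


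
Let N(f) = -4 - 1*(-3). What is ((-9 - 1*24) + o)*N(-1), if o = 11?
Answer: 22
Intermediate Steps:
N(f) = -1 (N(f) = -4 + 3 = -1)
((-9 - 1*24) + o)*N(-1) = ((-9 - 1*24) + 11)*(-1) = ((-9 - 24) + 11)*(-1) = (-33 + 11)*(-1) = -22*(-1) = 22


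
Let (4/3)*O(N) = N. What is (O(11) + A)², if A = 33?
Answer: 27225/16 ≈ 1701.6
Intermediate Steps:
O(N) = 3*N/4
(O(11) + A)² = ((¾)*11 + 33)² = (33/4 + 33)² = (165/4)² = 27225/16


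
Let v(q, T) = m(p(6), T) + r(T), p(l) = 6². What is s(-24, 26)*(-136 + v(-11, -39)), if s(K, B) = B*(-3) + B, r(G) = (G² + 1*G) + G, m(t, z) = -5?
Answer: -67704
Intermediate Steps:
p(l) = 36
r(G) = G² + 2*G (r(G) = (G² + G) + G = (G + G²) + G = G² + 2*G)
s(K, B) = -2*B (s(K, B) = -3*B + B = -2*B)
v(q, T) = -5 + T*(2 + T)
s(-24, 26)*(-136 + v(-11, -39)) = (-2*26)*(-136 + (-5 - 39*(2 - 39))) = -52*(-136 + (-5 - 39*(-37))) = -52*(-136 + (-5 + 1443)) = -52*(-136 + 1438) = -52*1302 = -67704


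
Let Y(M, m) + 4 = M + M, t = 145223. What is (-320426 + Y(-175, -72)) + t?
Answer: -175557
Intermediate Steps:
Y(M, m) = -4 + 2*M (Y(M, m) = -4 + (M + M) = -4 + 2*M)
(-320426 + Y(-175, -72)) + t = (-320426 + (-4 + 2*(-175))) + 145223 = (-320426 + (-4 - 350)) + 145223 = (-320426 - 354) + 145223 = -320780 + 145223 = -175557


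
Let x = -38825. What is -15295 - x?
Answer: 23530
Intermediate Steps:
-15295 - x = -15295 - 1*(-38825) = -15295 + 38825 = 23530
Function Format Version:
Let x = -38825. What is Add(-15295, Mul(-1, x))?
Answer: 23530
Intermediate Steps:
Add(-15295, Mul(-1, x)) = Add(-15295, Mul(-1, -38825)) = Add(-15295, 38825) = 23530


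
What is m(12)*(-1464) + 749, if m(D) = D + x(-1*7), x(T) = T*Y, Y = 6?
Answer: 44669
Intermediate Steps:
x(T) = 6*T (x(T) = T*6 = 6*T)
m(D) = -42 + D (m(D) = D + 6*(-1*7) = D + 6*(-7) = D - 42 = -42 + D)
m(12)*(-1464) + 749 = (-42 + 12)*(-1464) + 749 = -30*(-1464) + 749 = 43920 + 749 = 44669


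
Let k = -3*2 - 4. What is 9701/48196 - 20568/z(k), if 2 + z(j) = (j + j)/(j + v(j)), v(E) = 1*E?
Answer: 991305029/48196 ≈ 20568.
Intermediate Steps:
k = -10 (k = -6 - 4 = -10)
v(E) = E
z(j) = -1 (z(j) = -2 + (j + j)/(j + j) = -2 + (2*j)/((2*j)) = -2 + (2*j)*(1/(2*j)) = -2 + 1 = -1)
9701/48196 - 20568/z(k) = 9701/48196 - 20568/(-1) = 9701*(1/48196) - 20568*(-1) = 9701/48196 + 20568 = 991305029/48196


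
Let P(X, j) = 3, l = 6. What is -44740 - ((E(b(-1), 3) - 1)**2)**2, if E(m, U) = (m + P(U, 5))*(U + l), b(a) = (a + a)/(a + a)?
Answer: -1545365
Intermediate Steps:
b(a) = 1 (b(a) = (2*a)/((2*a)) = (2*a)*(1/(2*a)) = 1)
E(m, U) = (3 + m)*(6 + U) (E(m, U) = (m + 3)*(U + 6) = (3 + m)*(6 + U))
-44740 - ((E(b(-1), 3) - 1)**2)**2 = -44740 - (((18 + 3*3 + 6*1 + 3*1) - 1)**2)**2 = -44740 - (((18 + 9 + 6 + 3) - 1)**2)**2 = -44740 - ((36 - 1)**2)**2 = -44740 - (35**2)**2 = -44740 - 1*1225**2 = -44740 - 1*1500625 = -44740 - 1500625 = -1545365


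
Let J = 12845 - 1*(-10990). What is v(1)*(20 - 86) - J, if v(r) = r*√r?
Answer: -23901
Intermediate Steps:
v(r) = r^(3/2)
J = 23835 (J = 12845 + 10990 = 23835)
v(1)*(20 - 86) - J = 1^(3/2)*(20 - 86) - 1*23835 = 1*(-66) - 23835 = -66 - 23835 = -23901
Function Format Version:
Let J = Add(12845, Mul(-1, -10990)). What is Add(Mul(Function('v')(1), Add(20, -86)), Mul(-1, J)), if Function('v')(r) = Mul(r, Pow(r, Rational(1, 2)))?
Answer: -23901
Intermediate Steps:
Function('v')(r) = Pow(r, Rational(3, 2))
J = 23835 (J = Add(12845, 10990) = 23835)
Add(Mul(Function('v')(1), Add(20, -86)), Mul(-1, J)) = Add(Mul(Pow(1, Rational(3, 2)), Add(20, -86)), Mul(-1, 23835)) = Add(Mul(1, -66), -23835) = Add(-66, -23835) = -23901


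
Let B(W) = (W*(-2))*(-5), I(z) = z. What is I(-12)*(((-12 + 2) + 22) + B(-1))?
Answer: -24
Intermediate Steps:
B(W) = 10*W (B(W) = -2*W*(-5) = 10*W)
I(-12)*(((-12 + 2) + 22) + B(-1)) = -12*(((-12 + 2) + 22) + 10*(-1)) = -12*((-10 + 22) - 10) = -12*(12 - 10) = -12*2 = -24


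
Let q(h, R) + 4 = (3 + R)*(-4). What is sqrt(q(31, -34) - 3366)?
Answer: I*sqrt(3246) ≈ 56.974*I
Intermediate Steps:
q(h, R) = -16 - 4*R (q(h, R) = -4 + (3 + R)*(-4) = -4 + (-12 - 4*R) = -16 - 4*R)
sqrt(q(31, -34) - 3366) = sqrt((-16 - 4*(-34)) - 3366) = sqrt((-16 + 136) - 3366) = sqrt(120 - 3366) = sqrt(-3246) = I*sqrt(3246)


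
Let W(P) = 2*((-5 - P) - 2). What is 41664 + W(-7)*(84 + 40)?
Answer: 41664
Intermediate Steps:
W(P) = -14 - 2*P (W(P) = 2*(-7 - P) = -14 - 2*P)
41664 + W(-7)*(84 + 40) = 41664 + (-14 - 2*(-7))*(84 + 40) = 41664 + (-14 + 14)*124 = 41664 + 0*124 = 41664 + 0 = 41664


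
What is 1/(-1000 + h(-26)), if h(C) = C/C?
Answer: -1/999 ≈ -0.0010010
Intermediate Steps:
h(C) = 1
1/(-1000 + h(-26)) = 1/(-1000 + 1) = 1/(-999) = -1/999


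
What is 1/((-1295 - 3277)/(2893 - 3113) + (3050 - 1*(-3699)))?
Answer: 55/372338 ≈ 0.00014772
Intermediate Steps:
1/((-1295 - 3277)/(2893 - 3113) + (3050 - 1*(-3699))) = 1/(-4572/(-220) + (3050 + 3699)) = 1/(-4572*(-1/220) + 6749) = 1/(1143/55 + 6749) = 1/(372338/55) = 55/372338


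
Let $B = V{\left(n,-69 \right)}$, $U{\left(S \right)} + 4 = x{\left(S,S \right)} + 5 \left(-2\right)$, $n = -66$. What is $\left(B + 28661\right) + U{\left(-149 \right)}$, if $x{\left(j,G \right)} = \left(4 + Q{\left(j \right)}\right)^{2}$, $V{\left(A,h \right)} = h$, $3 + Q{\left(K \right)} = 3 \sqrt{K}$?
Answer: $27238 + 6 i \sqrt{149} \approx 27238.0 + 73.239 i$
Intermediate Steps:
$Q{\left(K \right)} = -3 + 3 \sqrt{K}$
$x{\left(j,G \right)} = \left(1 + 3 \sqrt{j}\right)^{2}$ ($x{\left(j,G \right)} = \left(4 + \left(-3 + 3 \sqrt{j}\right)\right)^{2} = \left(1 + 3 \sqrt{j}\right)^{2}$)
$U{\left(S \right)} = -14 + \left(1 + 3 \sqrt{S}\right)^{2}$ ($U{\left(S \right)} = -4 + \left(\left(1 + 3 \sqrt{S}\right)^{2} + 5 \left(-2\right)\right) = -4 + \left(\left(1 + 3 \sqrt{S}\right)^{2} - 10\right) = -4 + \left(-10 + \left(1 + 3 \sqrt{S}\right)^{2}\right) = -14 + \left(1 + 3 \sqrt{S}\right)^{2}$)
$B = -69$
$\left(B + 28661\right) + U{\left(-149 \right)} = \left(-69 + 28661\right) - \left(14 - \left(1 + 3 \sqrt{-149}\right)^{2}\right) = 28592 - \left(14 - \left(1 + 3 i \sqrt{149}\right)^{2}\right) = 28578 + \left(1 + 3 i \sqrt{149}\right)^{2}$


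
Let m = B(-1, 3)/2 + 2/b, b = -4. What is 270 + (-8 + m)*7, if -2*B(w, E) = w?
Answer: 849/4 ≈ 212.25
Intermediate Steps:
B(w, E) = -w/2
m = -¼ (m = -½*(-1)/2 + 2/(-4) = (½)*(½) + 2*(-¼) = ¼ - ½ = -¼ ≈ -0.25000)
270 + (-8 + m)*7 = 270 + (-8 - ¼)*7 = 270 - 33/4*7 = 270 - 231/4 = 849/4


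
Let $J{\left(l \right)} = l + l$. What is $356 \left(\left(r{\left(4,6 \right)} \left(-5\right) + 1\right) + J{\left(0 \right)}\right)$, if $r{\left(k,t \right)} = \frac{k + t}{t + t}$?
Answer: $- \frac{3382}{3} \approx -1127.3$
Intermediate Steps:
$J{\left(l \right)} = 2 l$
$r{\left(k,t \right)} = \frac{k + t}{2 t}$
$356 \left(\left(r{\left(4,6 \right)} \left(-5\right) + 1\right) + J{\left(0 \right)}\right) = 356 \left(\left(\frac{4 + 6}{2 \cdot 6} \left(-5\right) + 1\right) + 2 \cdot 0\right) = 356 \left(\left(\frac{1}{2} \cdot \frac{1}{6} \cdot 10 \left(-5\right) + 1\right) + 0\right) = 356 \left(\left(\frac{5}{6} \left(-5\right) + 1\right) + 0\right) = 356 \left(\left(- \frac{25}{6} + 1\right) + 0\right) = 356 \left(- \frac{19}{6} + 0\right) = 356 \left(- \frac{19}{6}\right) = - \frac{3382}{3}$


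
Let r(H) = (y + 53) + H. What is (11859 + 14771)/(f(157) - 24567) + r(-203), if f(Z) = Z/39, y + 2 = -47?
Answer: -95835907/478978 ≈ -200.08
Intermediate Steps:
y = -49 (y = -2 - 47 = -49)
f(Z) = Z/39 (f(Z) = Z*(1/39) = Z/39)
r(H) = 4 + H (r(H) = (-49 + 53) + H = 4 + H)
(11859 + 14771)/(f(157) - 24567) + r(-203) = (11859 + 14771)/((1/39)*157 - 24567) + (4 - 203) = 26630/(157/39 - 24567) - 199 = 26630/(-957956/39) - 199 = 26630*(-39/957956) - 199 = -519285/478978 - 199 = -95835907/478978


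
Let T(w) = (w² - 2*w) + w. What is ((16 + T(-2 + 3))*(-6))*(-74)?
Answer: 7104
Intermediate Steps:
T(w) = w² - w
((16 + T(-2 + 3))*(-6))*(-74) = ((16 + (-2 + 3)*(-1 + (-2 + 3)))*(-6))*(-74) = ((16 + 1*(-1 + 1))*(-6))*(-74) = ((16 + 1*0)*(-6))*(-74) = ((16 + 0)*(-6))*(-74) = (16*(-6))*(-74) = -96*(-74) = 7104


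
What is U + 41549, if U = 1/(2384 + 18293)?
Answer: 859108674/20677 ≈ 41549.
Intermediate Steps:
U = 1/20677 ≈ 4.8363e-5
U + 41549 = 1/20677 + 41549 = 859108674/20677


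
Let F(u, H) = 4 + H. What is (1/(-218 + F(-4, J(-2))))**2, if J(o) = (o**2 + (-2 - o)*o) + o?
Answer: 1/44944 ≈ 2.2250e-5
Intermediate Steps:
J(o) = o + o**2 + o*(-2 - o) (J(o) = (o**2 + o*(-2 - o)) + o = o + o**2 + o*(-2 - o))
(1/(-218 + F(-4, J(-2))))**2 = (1/(-218 + (4 - 1*(-2))))**2 = (1/(-218 + (4 + 2)))**2 = (1/(-218 + 6))**2 = (1/(-212))**2 = (-1/212)**2 = 1/44944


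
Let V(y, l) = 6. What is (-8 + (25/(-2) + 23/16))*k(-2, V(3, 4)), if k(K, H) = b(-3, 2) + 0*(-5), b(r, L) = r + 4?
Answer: -305/16 ≈ -19.063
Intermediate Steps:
b(r, L) = 4 + r
k(K, H) = 1 (k(K, H) = (4 - 3) + 0*(-5) = 1 + 0 = 1)
(-8 + (25/(-2) + 23/16))*k(-2, V(3, 4)) = (-8 + (25/(-2) + 23/16))*1 = (-8 + (25*(-1/2) + 23*(1/16)))*1 = (-8 + (-25/2 + 23/16))*1 = (-8 - 177/16)*1 = -305/16*1 = -305/16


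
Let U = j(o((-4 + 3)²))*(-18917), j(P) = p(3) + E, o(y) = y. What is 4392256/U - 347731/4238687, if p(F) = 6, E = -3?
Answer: -18637132489853/240549725937 ≈ -77.477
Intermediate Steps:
j(P) = 3 (j(P) = 6 - 3 = 3)
U = -56751 (U = 3*(-18917) = -56751)
4392256/U - 347731/4238687 = 4392256/(-56751) - 347731/4238687 = 4392256*(-1/56751) - 347731*1/4238687 = -4392256/56751 - 347731/4238687 = -18637132489853/240549725937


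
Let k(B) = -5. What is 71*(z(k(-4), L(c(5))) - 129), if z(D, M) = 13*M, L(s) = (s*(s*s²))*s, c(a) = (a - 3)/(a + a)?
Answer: -28620952/3125 ≈ -9158.7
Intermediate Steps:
c(a) = (-3 + a)/(2*a) (c(a) = (-3 + a)/((2*a)) = (-3 + a)*(1/(2*a)) = (-3 + a)/(2*a))
L(s) = s⁵ (L(s) = (s*s³)*s = s⁴*s = s⁵)
71*(z(k(-4), L(c(5))) - 129) = 71*(13*((½)*(-3 + 5)/5)⁵ - 129) = 71*(13*((½)*(⅕)*2)⁵ - 129) = 71*(13*(⅕)⁵ - 129) = 71*(13*(1/3125) - 129) = 71*(13/3125 - 129) = 71*(-403112/3125) = -28620952/3125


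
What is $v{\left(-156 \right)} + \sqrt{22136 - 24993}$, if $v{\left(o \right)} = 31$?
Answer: $31 + i \sqrt{2857} \approx 31.0 + 53.451 i$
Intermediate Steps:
$v{\left(-156 \right)} + \sqrt{22136 - 24993} = 31 + \sqrt{22136 - 24993} = 31 + \sqrt{-2857} = 31 + i \sqrt{2857}$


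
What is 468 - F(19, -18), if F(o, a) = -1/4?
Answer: 1873/4 ≈ 468.25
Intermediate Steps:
F(o, a) = -¼ (F(o, a) = -1*¼ = -¼)
468 - F(19, -18) = 468 - 1*(-¼) = 468 + ¼ = 1873/4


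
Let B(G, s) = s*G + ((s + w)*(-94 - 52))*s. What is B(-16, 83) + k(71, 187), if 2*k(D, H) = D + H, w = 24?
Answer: -1297825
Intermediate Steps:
k(D, H) = D/2 + H/2 (k(D, H) = (D + H)/2 = D/2 + H/2)
B(G, s) = G*s + s*(-3504 - 146*s) (B(G, s) = s*G + ((s + 24)*(-94 - 52))*s = G*s + ((24 + s)*(-146))*s = G*s + (-3504 - 146*s)*s = G*s + s*(-3504 - 146*s))
B(-16, 83) + k(71, 187) = 83*(-3504 - 16 - 146*83) + ((½)*71 + (½)*187) = 83*(-3504 - 16 - 12118) + (71/2 + 187/2) = 83*(-15638) + 129 = -1297954 + 129 = -1297825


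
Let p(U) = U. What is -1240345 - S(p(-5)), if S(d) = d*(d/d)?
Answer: -1240340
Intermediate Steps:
S(d) = d (S(d) = d*1 = d)
-1240345 - S(p(-5)) = -1240345 - 1*(-5) = -1240345 + 5 = -1240340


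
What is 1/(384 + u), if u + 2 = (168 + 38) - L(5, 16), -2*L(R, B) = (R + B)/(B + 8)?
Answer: 16/9415 ≈ 0.0016994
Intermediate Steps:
L(R, B) = -(B + R)/(2*(8 + B)) (L(R, B) = -(R + B)/(2*(B + 8)) = -(B + R)/(2*(8 + B)))
u = 3271/16 (u = -2 + ((168 + 38) - (-1*16 - 1*5)/(2*(8 + 16))) = -2 + (206 - (-16 - 5)/(2*24)) = -2 + (206 - (-21)/(2*24)) = -2 + (206 - 1*(-7/16)) = -2 + (206 + 7/16) = -2 + 3303/16 = 3271/16 ≈ 204.44)
1/(384 + u) = 1/(384 + 3271/16) = 1/(9415/16) = 16/9415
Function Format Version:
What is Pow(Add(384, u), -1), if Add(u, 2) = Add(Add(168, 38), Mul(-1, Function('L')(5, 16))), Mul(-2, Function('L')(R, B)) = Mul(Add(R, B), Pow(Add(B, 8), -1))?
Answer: Rational(16, 9415) ≈ 0.0016994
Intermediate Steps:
Function('L')(R, B) = Mul(Rational(-1, 2), Pow(Add(8, B), -1), Add(B, R)) (Function('L')(R, B) = Mul(Rational(-1, 2), Mul(Add(R, B), Pow(Add(B, 8), -1))) = Mul(Rational(-1, 2), Mul(Add(B, R), Pow(Add(8, B), -1))) = Mul(Rational(-1, 2), Mul(Pow(Add(8, B), -1), Add(B, R))) = Mul(Rational(-1, 2), Pow(Add(8, B), -1), Add(B, R)))
u = Rational(3271, 16) (u = Add(-2, Add(Add(168, 38), Mul(-1, Mul(Rational(1, 2), Pow(Add(8, 16), -1), Add(Mul(-1, 16), Mul(-1, 5)))))) = Add(-2, Add(206, Mul(-1, Mul(Rational(1, 2), Pow(24, -1), Add(-16, -5))))) = Add(-2, Add(206, Mul(-1, Mul(Rational(1, 2), Rational(1, 24), -21)))) = Add(-2, Add(206, Mul(-1, Rational(-7, 16)))) = Add(-2, Add(206, Rational(7, 16))) = Add(-2, Rational(3303, 16)) = Rational(3271, 16) ≈ 204.44)
Pow(Add(384, u), -1) = Pow(Add(384, Rational(3271, 16)), -1) = Pow(Rational(9415, 16), -1) = Rational(16, 9415)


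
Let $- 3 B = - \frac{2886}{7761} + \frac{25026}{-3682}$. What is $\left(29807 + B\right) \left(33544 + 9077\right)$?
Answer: $\frac{465461305033220}{366359} \approx 1.2705 \cdot 10^{9}$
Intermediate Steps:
$B = \frac{2626321}{1099077}$ ($B = - \frac{- \frac{2886}{7761} + \frac{25026}{-3682}}{3} = - \frac{\left(-2886\right) \frac{1}{7761} + 25026 \left(- \frac{1}{3682}\right)}{3} = - \frac{- \frac{74}{199} - \frac{12513}{1841}}{3} = \left(- \frac{1}{3}\right) \left(- \frac{2626321}{366359}\right) = \frac{2626321}{1099077} \approx 2.3896$)
$\left(29807 + B\right) \left(33544 + 9077\right) = \left(29807 + \frac{2626321}{1099077}\right) \left(33544 + 9077\right) = \frac{32762814460}{1099077} \cdot 42621 = \frac{465461305033220}{366359}$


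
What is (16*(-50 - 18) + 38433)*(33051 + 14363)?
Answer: 1770675830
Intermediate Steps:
(16*(-50 - 18) + 38433)*(33051 + 14363) = (16*(-68) + 38433)*47414 = (-1088 + 38433)*47414 = 37345*47414 = 1770675830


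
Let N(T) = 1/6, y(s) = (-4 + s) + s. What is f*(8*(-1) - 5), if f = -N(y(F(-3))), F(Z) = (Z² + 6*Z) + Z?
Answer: 13/6 ≈ 2.1667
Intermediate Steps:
F(Z) = Z² + 7*Z
y(s) = -4 + 2*s
N(T) = ⅙
f = -⅙ (f = -1*⅙ = -⅙ ≈ -0.16667)
f*(8*(-1) - 5) = -(8*(-1) - 5)/6 = -(-8 - 5)/6 = -⅙*(-13) = 13/6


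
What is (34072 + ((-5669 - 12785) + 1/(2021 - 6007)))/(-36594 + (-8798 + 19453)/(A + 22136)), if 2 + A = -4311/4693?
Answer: -6466289454484197/15150741912364694 ≈ -0.42680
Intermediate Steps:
A = -13697/4693 (A = -2 - 4311/4693 = -13697/4693 ≈ -2.9186)
(34072 + ((-5669 - 12785) + 1/(2021 - 6007)))/(-36594 + (-8798 + 19453)/(A + 22136)) = (34072 + ((-5669 - 12785) + 1/(2021 - 6007)))/(-36594 + (-8798 + 19453)/(-13697/4693 + 22136)) = (34072 + (-18454 + 1/(-3986)))/(-36594 + 10655/(103870551/4693)) = (34072 + (-18454 - 1/3986))/(-36594 + 10655*(4693/103870551)) = (34072 - 73557645/3986)/(-36594 + 50003915/103870551) = 62253347/(3986*(-3800988939379/103870551)) = (62253347/3986)*(-103870551/3800988939379) = -6466289454484197/15150741912364694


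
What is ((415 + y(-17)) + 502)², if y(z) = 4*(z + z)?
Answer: 609961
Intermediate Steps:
y(z) = 8*z (y(z) = 4*(2*z) = 8*z)
((415 + y(-17)) + 502)² = ((415 + 8*(-17)) + 502)² = ((415 - 136) + 502)² = (279 + 502)² = 781² = 609961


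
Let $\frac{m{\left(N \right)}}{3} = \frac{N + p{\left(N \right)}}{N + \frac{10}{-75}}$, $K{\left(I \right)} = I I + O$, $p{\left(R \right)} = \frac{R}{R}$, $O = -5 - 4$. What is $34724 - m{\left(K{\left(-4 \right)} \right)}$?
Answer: $\frac{3576212}{103} \approx 34721.0$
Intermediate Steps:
$O = -9$ ($O = -5 - 4 = -9$)
$p{\left(R \right)} = 1$
$K{\left(I \right)} = -9 + I^{2}$ ($K{\left(I \right)} = I I - 9 = I^{2} - 9 = -9 + I^{2}$)
$m{\left(N \right)} = \frac{3 \left(1 + N\right)}{- \frac{2}{15} + N}$ ($m{\left(N \right)} = 3 \frac{N + 1}{N + \frac{10}{-75}} = 3 \frac{1 + N}{N + 10 \left(- \frac{1}{75}\right)} = 3 \frac{1 + N}{N - \frac{2}{15}} = 3 \frac{1 + N}{- \frac{2}{15} + N} = \frac{3 \left(1 + N\right)}{- \frac{2}{15} + N}$)
$34724 - m{\left(K{\left(-4 \right)} \right)} = 34724 - \frac{45 \left(1 - \left(9 - \left(-4\right)^{2}\right)\right)}{-2 + 15 \left(-9 + \left(-4\right)^{2}\right)} = 34724 - \frac{45 \left(1 + \left(-9 + 16\right)\right)}{-2 + 15 \left(-9 + 16\right)} = 34724 - \frac{45 \left(1 + 7\right)}{-2 + 15 \cdot 7} = 34724 - 45 \frac{1}{-2 + 105} \cdot 8 = 34724 - 45 \cdot \frac{1}{103} \cdot 8 = 34724 - \frac{360}{103} = \frac{3576212}{103}$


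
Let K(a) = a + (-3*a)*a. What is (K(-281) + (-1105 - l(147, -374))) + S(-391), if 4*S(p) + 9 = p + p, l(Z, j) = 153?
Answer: -954479/4 ≈ -2.3862e+5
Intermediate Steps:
S(p) = -9/4 + p/2 (S(p) = -9/4 + (p + p)/4 = -9/4 + (2*p)/4 = -9/4 + p/2)
K(a) = a - 3*a²
(K(-281) + (-1105 - l(147, -374))) + S(-391) = (-281*(1 - 3*(-281)) + (-1105 - 1*153)) + (-9/4 + (½)*(-391)) = (-281*(1 + 843) + (-1105 - 153)) + (-9/4 - 391/2) = (-281*844 - 1258) - 791/4 = (-237164 - 1258) - 791/4 = -238422 - 791/4 = -954479/4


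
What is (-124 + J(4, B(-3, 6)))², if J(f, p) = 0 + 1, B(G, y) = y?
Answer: 15129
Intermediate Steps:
J(f, p) = 1
(-124 + J(4, B(-3, 6)))² = (-124 + 1)² = (-123)² = 15129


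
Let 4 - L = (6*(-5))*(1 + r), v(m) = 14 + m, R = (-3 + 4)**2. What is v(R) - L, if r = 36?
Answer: -1099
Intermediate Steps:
R = 1 (R = 1**2 = 1)
L = 1114 (L = 4 - 6*(-5)*(1 + 36) = 4 - (-30)*37 = 4 - 1*(-1110) = 4 + 1110 = 1114)
v(R) - L = (14 + 1) - 1*1114 = 15 - 1114 = -1099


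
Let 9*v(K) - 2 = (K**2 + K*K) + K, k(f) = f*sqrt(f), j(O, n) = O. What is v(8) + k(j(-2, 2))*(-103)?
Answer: 46/3 + 206*I*sqrt(2) ≈ 15.333 + 291.33*I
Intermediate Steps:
k(f) = f**(3/2)
v(K) = 2/9 + K/9 + 2*K**2/9 (v(K) = 2/9 + ((K**2 + K*K) + K)/9 = 2/9 + ((K**2 + K**2) + K)/9 = 2/9 + (2*K**2 + K)/9 = 2/9 + (K + 2*K**2)/9 = 2/9 + (K/9 + 2*K**2/9) = 2/9 + K/9 + 2*K**2/9)
v(8) + k(j(-2, 2))*(-103) = (2/9 + (1/9)*8 + (2/9)*8**2) + (-2)**(3/2)*(-103) = (2/9 + 8/9 + (2/9)*64) - 2*I*sqrt(2)*(-103) = (2/9 + 8/9 + 128/9) + 206*I*sqrt(2) = 46/3 + 206*I*sqrt(2)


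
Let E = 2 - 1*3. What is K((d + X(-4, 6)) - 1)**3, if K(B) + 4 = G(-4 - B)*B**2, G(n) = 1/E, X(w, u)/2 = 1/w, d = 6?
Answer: -912673/64 ≈ -14261.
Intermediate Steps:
E = -1 (E = 2 - 3 = -1)
X(w, u) = 2/w
G(n) = -1 (G(n) = 1/(-1) = -1)
K(B) = -4 - B**2
K((d + X(-4, 6)) - 1)**3 = (-4 - ((6 + 2/(-4)) - 1)**2)**3 = (-4 - ((6 + 2*(-1/4)) - 1)**2)**3 = (-4 - ((6 - 1/2) - 1)**2)**3 = (-4 - (11/2 - 1)**2)**3 = (-4 - (9/2)**2)**3 = (-4 - 1*81/4)**3 = (-4 - 81/4)**3 = (-97/4)**3 = -912673/64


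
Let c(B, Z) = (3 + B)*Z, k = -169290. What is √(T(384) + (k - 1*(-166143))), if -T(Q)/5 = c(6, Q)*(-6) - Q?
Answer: √102453 ≈ 320.08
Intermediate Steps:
c(B, Z) = Z*(3 + B)
T(Q) = 275*Q (T(Q) = -5*((Q*(3 + 6))*(-6) - Q) = -5*((Q*9)*(-6) - Q) = -5*((9*Q)*(-6) - Q) = -5*(-54*Q - Q) = -(-275)*Q = 275*Q)
√(T(384) + (k - 1*(-166143))) = √(275*384 + (-169290 - 1*(-166143))) = √(105600 + (-169290 + 166143)) = √(105600 - 3147) = √102453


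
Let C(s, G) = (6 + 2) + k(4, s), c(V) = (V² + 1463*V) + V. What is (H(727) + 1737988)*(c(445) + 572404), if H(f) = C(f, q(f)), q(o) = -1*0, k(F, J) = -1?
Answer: 2471270732455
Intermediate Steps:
q(o) = 0
c(V) = V² + 1464*V
C(s, G) = 7 (C(s, G) = (6 + 2) - 1 = 8 - 1 = 7)
H(f) = 7
(H(727) + 1737988)*(c(445) + 572404) = (7 + 1737988)*(445*(1464 + 445) + 572404) = 1737995*(445*1909 + 572404) = 1737995*(849505 + 572404) = 1737995*1421909 = 2471270732455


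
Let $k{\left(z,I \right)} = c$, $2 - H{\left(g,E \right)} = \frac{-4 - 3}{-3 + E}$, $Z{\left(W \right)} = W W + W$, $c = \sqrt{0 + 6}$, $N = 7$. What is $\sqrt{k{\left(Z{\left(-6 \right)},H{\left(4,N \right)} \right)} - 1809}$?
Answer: $\sqrt{-1809 + \sqrt{6}} \approx 42.504 i$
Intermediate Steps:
$c = \sqrt{6} \approx 2.4495$
$Z{\left(W \right)} = W + W^{2}$ ($Z{\left(W \right)} = W^{2} + W = W + W^{2}$)
$H{\left(g,E \right)} = 2 + \frac{7}{-3 + E}$ ($H{\left(g,E \right)} = 2 - \frac{-4 - 3}{-3 + E} = 2 - - \frac{7}{-3 + E} = 2 + \frac{7}{-3 + E}$)
$k{\left(z,I \right)} = \sqrt{6}$
$\sqrt{k{\left(Z{\left(-6 \right)},H{\left(4,N \right)} \right)} - 1809} = \sqrt{\sqrt{6} - 1809} = \sqrt{-1809 + \sqrt{6}}$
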